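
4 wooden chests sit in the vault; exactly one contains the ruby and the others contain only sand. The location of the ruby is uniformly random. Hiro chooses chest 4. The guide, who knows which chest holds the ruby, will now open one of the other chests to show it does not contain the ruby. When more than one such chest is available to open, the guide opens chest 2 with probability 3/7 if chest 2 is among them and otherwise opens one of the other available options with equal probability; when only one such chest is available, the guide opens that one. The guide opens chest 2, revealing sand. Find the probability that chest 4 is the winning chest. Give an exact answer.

Condition on the true location of the ruby.
If it is in any of chests 1, 3, and 4 (prior 1/4 each): chest 2 is available, opened with probability 3/7; weight (1/4)·(3/7) = 3/28 each.
If it is in chest 2 (prior 1/4): the guide opened chest 2, so this case is ruled out; weight (1/4)·0 = 0.
The weights sum to 9/28.
So P(the ruby in chest 4 | the guide opened chest 2) = (3/28) / (9/28) = 1/3.

1/3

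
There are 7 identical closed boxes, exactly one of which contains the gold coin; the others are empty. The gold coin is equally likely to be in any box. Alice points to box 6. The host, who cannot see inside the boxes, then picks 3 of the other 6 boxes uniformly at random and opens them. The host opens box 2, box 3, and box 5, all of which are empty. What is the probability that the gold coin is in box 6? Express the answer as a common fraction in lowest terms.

1/4

Condition on the true location of the gold coin.
If it is in any of boxes 1, 4, 6, and 7 (prior 1/7 each): the host picks exactly this set with probability 1/20 regardless, and none is the prize; weight (1/7)·(1/20) = 1/140 each.
If it is in any of boxes 2, 3, and 5 (prior 1/7 each): that box was opened and seen not to hold the prize — ruled out; weight (1/7)·0 = 0 each.
The weights sum to 1/35.
So P(the gold coin in box 6 | the host opened box 2, box 3, and box 5) = (1/140) / (1/35) = 1/4.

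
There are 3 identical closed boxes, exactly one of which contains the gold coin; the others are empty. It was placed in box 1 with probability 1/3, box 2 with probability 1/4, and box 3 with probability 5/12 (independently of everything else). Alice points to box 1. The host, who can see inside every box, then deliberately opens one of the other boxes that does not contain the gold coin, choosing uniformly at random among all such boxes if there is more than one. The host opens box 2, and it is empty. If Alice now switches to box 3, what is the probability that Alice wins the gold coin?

Consider each possible location of the gold coin in turn.
If it is in box 1 (prior 1/3): the host has 2 equally likely choices, so probability 1/2; weight (1/3)·(1/2) = 1/6.
If it is in box 2 (prior 1/4): the host opened box 2, so this case is ruled out; weight (1/4)·0 = 0.
If it is in box 3 (prior 5/12): the host has no choice, probability 1; weight (5/12)·1 = 5/12.
The weights sum to 7/12.
So P(the gold coin in box 3 | the host opened box 2) = (5/12) / (7/12) = 5/7.

5/7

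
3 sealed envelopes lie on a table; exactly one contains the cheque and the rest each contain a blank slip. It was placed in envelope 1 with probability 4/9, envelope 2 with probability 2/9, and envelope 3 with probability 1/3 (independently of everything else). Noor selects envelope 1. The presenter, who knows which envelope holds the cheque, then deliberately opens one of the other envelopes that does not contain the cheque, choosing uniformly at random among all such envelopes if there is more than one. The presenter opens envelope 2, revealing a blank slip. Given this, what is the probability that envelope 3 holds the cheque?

3/5

Condition on the true location of the cheque.
If it is in envelope 1 (prior 4/9): the presenter has 2 equally likely choices, so probability 1/2; weight (4/9)·(1/2) = 2/9.
If it is in envelope 2 (prior 2/9): the presenter opened envelope 2, so this case is ruled out; weight (2/9)·0 = 0.
If it is in envelope 3 (prior 1/3): the presenter has no choice, probability 1; weight (1/3)·1 = 1/3.
The weights sum to 5/9.
So P(the cheque in envelope 3 | the presenter opened envelope 2) = (1/3) / (5/9) = 3/5.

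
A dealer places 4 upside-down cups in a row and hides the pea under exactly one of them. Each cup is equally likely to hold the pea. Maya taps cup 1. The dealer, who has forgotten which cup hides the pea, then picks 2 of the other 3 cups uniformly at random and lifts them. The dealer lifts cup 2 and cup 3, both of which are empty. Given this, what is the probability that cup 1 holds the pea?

Because the dealer chose which cups to lift without knowing where the pea is, the choice is independent of the prize location. Learning that none of the 2 opened cups holds the pea simply rules out those 2 locations and leaves the remaining 2 cups still equally likely by symmetry.
So P(the pea under cup 1) = 1/2.

1/2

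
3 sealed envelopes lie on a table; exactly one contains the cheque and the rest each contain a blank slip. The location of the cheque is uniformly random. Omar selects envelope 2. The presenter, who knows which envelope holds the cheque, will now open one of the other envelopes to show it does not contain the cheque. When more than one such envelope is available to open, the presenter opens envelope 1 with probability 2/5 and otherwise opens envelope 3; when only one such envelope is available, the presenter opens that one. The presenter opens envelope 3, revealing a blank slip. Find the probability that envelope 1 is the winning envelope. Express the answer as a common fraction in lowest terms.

Consider each possible location of the cheque in turn.
If it is in envelope 1 (prior 1/3): only envelope 3 is available, probability 1; weight (1/3)·1 = 1/3.
If it is in envelope 2 (prior 1/3): envelope 1 is available but not opened, probability 3/5; weight (1/3)·(3/5) = 1/5.
If it is in envelope 3 (prior 1/3): the presenter opened envelope 3, so this case is ruled out; weight (1/3)·0 = 0.
The weights sum to 8/15.
So P(the cheque in envelope 1 | the presenter opened envelope 3) = (1/3) / (8/15) = 5/8.

5/8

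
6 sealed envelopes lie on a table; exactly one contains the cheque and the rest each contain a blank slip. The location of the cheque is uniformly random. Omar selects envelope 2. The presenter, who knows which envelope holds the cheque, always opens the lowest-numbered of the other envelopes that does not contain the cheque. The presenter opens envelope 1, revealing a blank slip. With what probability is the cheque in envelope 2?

1/5

Consider each possible location of the cheque in turn.
If it is in envelope 1 (prior 1/6): the presenter opened envelope 1, so this case is ruled out; weight (1/6)·0 = 0.
If it is in any of envelopes 2, 3, 4, 5, and 6 (prior 1/6 each): envelope 1 is the lowest-numbered option available, probability 1; weight (1/6)·1 = 1/6 each.
The weights sum to 5/6.
So P(the cheque in envelope 2 | the presenter opened envelope 1) = (1/6) / (5/6) = 1/5.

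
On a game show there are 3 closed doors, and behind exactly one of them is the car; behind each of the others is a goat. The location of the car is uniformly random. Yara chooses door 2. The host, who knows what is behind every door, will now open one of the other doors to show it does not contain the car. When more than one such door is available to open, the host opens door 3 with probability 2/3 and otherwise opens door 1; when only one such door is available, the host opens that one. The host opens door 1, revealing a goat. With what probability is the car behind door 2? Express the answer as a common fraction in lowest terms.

Condition on the true location of the car.
If it is behind door 1 (prior 1/3): the host opened door 1, so this case is ruled out; weight (1/3)·0 = 0.
If it is behind door 2 (prior 1/3): door 3 is available but not opened, probability 1/3; weight (1/3)·(1/3) = 1/9.
If it is behind door 3 (prior 1/3): only door 1 is available, probability 1; weight (1/3)·1 = 1/3.
The weights sum to 4/9.
So P(the car behind door 2 | the host opened door 1) = (1/9) / (4/9) = 1/4.

1/4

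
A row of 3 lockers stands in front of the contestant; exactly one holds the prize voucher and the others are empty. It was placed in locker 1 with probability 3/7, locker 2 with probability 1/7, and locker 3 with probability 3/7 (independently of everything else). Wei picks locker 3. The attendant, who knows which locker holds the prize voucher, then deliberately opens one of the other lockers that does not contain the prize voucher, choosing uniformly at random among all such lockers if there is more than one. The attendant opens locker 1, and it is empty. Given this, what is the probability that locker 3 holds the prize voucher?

Condition on the true location of the prize voucher.
If it is in locker 1 (prior 3/7): the attendant opened locker 1, so this case is ruled out; weight (3/7)·0 = 0.
If it is in locker 2 (prior 1/7): the attendant has no choice, probability 1; weight (1/7)·1 = 1/7.
If it is in locker 3 (prior 3/7): the attendant has 2 equally likely choices, so probability 1/2; weight (3/7)·(1/2) = 3/14.
The weights sum to 5/14.
So P(the prize voucher in locker 3 | the attendant opened locker 1) = (3/14) / (5/14) = 3/5.

3/5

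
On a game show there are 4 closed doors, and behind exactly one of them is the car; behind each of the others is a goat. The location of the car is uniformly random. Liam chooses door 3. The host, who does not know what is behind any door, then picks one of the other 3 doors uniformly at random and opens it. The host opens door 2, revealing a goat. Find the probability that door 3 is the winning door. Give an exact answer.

1/3

Because the host chose which door to open without knowing where the car is, the choice is independent of the prize location. Learning that door 2 does not hold the car simply rules out that one location and leaves the remaining 3 doors still equally likely by symmetry.
So P(the car behind door 3) = 1/3.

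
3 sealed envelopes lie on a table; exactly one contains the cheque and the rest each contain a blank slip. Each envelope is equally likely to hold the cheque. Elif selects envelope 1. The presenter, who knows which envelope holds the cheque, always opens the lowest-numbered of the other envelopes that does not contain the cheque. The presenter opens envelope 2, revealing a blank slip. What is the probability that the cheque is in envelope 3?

Consider each possible location of the cheque in turn.
If it is in either of envelopes 1 and 3 (prior 1/3 each): envelope 2 is the lowest-numbered option available, probability 1; weight (1/3)·1 = 1/3 each.
If it is in envelope 2 (prior 1/3): the presenter opened envelope 2, so this case is ruled out; weight (1/3)·0 = 0.
The weights sum to 2/3.
So P(the cheque in envelope 3 | the presenter opened envelope 2) = (1/3) / (2/3) = 1/2.

1/2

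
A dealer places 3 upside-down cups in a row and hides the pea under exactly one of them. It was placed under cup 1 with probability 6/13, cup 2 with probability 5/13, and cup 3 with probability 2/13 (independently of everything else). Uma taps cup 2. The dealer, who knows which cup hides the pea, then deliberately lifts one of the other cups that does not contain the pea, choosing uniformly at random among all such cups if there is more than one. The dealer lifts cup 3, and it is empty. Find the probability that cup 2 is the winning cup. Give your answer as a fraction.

Condition on the true location of the pea.
If it is under cup 1 (prior 6/13): the dealer has no choice, probability 1; weight (6/13)·1 = 6/13.
If it is under cup 2 (prior 5/13): the dealer has 2 equally likely choices, so probability 1/2; weight (5/13)·(1/2) = 5/26.
If it is under cup 3 (prior 2/13): the dealer opened cup 3, so this case is ruled out; weight (2/13)·0 = 0.
The weights sum to 17/26.
So P(the pea under cup 2 | the dealer opened cup 3) = (5/26) / (17/26) = 5/17.

5/17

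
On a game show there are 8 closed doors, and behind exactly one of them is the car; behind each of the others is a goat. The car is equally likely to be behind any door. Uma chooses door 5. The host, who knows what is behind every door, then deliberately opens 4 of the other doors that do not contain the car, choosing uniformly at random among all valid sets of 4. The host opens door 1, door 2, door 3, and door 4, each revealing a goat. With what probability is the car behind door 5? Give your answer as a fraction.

Apply Bayes' rule, conditioning on where the car actually is.
If it is behind any of doors 1, 2, 3, and 4 (prior 1/8 each): that door was opened and seen not to hold the prize — ruled out; weight (1/8)·0 = 0 each.
If it is behind door 5 (prior 1/8): the host has 35 equally likely choices, so probability 1/35; weight (1/8)·(1/35) = 1/280.
If it is behind any of doors 6, 7, and 8 (prior 1/8 each): the host has 15 equally likely choices, so probability 1/15; weight (1/8)·(1/15) = 1/120 each.
The weights sum to 1/35.
So P(the car behind door 5 | the host opened door 1, door 2, door 3, and door 4) = (1/280) / (1/35) = 1/8.

1/8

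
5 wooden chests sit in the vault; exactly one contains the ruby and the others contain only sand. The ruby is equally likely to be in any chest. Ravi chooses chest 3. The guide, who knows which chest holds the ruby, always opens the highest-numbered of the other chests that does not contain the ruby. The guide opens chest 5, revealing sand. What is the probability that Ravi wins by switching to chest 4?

Consider each possible location of the ruby in turn.
If it is in any of chests 1, 2, 3, and 4 (prior 1/5 each): chest 5 is the highest-numbered option available, probability 1; weight (1/5)·1 = 1/5 each.
If it is in chest 5 (prior 1/5): the guide opened chest 5, so this case is ruled out; weight (1/5)·0 = 0.
The weights sum to 4/5.
So P(the ruby in chest 4 | the guide opened chest 5) = (1/5) / (4/5) = 1/4.

1/4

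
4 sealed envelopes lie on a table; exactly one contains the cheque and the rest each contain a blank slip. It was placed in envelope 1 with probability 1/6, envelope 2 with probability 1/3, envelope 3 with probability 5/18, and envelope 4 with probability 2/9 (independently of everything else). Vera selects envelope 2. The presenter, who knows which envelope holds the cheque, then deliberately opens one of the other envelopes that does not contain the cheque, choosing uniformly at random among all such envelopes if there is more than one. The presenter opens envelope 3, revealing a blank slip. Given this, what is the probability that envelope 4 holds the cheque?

Condition on the true location of the cheque.
If it is in envelope 1 (prior 1/6): the presenter has 2 equally likely choices, so probability 1/2; weight (1/6)·(1/2) = 1/12.
If it is in envelope 2 (prior 1/3): the presenter has 3 equally likely choices, so probability 1/3; weight (1/3)·(1/3) = 1/9.
If it is in envelope 3 (prior 5/18): the presenter opened envelope 3, so this case is ruled out; weight (5/18)·0 = 0.
If it is in envelope 4 (prior 2/9): the presenter has 2 equally likely choices, so probability 1/2; weight (2/9)·(1/2) = 1/9.
The weights sum to 11/36.
So P(the cheque in envelope 4 | the presenter opened envelope 3) = (1/9) / (11/36) = 4/11.

4/11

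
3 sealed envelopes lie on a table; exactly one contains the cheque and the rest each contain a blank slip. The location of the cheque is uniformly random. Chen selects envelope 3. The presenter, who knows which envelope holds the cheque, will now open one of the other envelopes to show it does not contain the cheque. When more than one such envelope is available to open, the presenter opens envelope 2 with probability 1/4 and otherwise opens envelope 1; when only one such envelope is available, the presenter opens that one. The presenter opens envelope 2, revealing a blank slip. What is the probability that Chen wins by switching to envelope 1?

Condition on the true location of the cheque.
If it is in envelope 1 (prior 1/3): only envelope 2 is available, probability 1; weight (1/3)·1 = 1/3.
If it is in envelope 2 (prior 1/3): the presenter opened envelope 2, so this case is ruled out; weight (1/3)·0 = 0.
If it is in envelope 3 (prior 1/3): envelope 2 is available, opened with probability 1/4; weight (1/3)·(1/4) = 1/12.
The weights sum to 5/12.
So P(the cheque in envelope 1 | the presenter opened envelope 2) = (1/3) / (5/12) = 4/5.

4/5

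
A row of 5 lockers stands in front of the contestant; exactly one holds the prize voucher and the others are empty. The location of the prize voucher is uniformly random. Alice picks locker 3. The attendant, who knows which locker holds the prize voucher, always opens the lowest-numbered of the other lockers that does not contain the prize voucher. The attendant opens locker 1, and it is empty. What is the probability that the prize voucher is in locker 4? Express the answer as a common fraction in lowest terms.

Consider each possible location of the prize voucher in turn.
If it is in locker 1 (prior 1/5): the attendant opened locker 1, so this case is ruled out; weight (1/5)·0 = 0.
If it is in any of lockers 2, 3, 4, and 5 (prior 1/5 each): locker 1 is the lowest-numbered option available, probability 1; weight (1/5)·1 = 1/5 each.
The weights sum to 4/5.
So P(the prize voucher in locker 4 | the attendant opened locker 1) = (1/5) / (4/5) = 1/4.

1/4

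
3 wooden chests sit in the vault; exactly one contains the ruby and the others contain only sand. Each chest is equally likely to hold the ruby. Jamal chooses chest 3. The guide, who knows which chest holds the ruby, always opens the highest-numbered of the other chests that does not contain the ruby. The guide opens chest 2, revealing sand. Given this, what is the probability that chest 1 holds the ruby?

1/2

Apply Bayes' rule, conditioning on where the ruby actually is.
If it is in either of chests 1 and 3 (prior 1/3 each): chest 2 is the highest-numbered option available, probability 1; weight (1/3)·1 = 1/3 each.
If it is in chest 2 (prior 1/3): the guide opened chest 2, so this case is ruled out; weight (1/3)·0 = 0.
The weights sum to 2/3.
So P(the ruby in chest 1 | the guide opened chest 2) = (1/3) / (2/3) = 1/2.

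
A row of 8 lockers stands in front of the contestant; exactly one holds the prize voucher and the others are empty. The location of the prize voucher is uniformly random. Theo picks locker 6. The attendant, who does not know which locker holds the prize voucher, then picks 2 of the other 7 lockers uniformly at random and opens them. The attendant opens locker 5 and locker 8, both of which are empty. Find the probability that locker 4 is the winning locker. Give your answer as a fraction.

Consider each possible location of the prize voucher in turn.
If it is in any of lockers 1, 2, 3, 4, 6, and 7 (prior 1/8 each): the attendant picks exactly this set with probability 1/21 regardless, and none is the prize; weight (1/8)·(1/21) = 1/168 each.
If it is in either of lockers 5 and 8 (prior 1/8 each): that locker was opened and seen not to hold the prize — ruled out; weight (1/8)·0 = 0 each.
The weights sum to 1/28.
So P(the prize voucher in locker 4 | the attendant opened locker 5 and locker 8) = (1/168) / (1/28) = 1/6.

1/6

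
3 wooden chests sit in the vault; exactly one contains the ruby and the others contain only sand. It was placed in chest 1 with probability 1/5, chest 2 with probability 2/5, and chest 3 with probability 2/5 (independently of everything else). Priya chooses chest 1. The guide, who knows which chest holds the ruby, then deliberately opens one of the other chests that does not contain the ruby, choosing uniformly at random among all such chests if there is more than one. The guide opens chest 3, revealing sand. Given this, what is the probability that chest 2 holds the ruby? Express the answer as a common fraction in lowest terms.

Consider each possible location of the ruby in turn.
If it is in chest 1 (prior 1/5): the guide has 2 equally likely choices, so probability 1/2; weight (1/5)·(1/2) = 1/10.
If it is in chest 2 (prior 2/5): the guide has no choice, probability 1; weight (2/5)·1 = 2/5.
If it is in chest 3 (prior 2/5): the guide opened chest 3, so this case is ruled out; weight (2/5)·0 = 0.
The weights sum to 1/2.
So P(the ruby in chest 2 | the guide opened chest 3) = (2/5) / (1/2) = 4/5.

4/5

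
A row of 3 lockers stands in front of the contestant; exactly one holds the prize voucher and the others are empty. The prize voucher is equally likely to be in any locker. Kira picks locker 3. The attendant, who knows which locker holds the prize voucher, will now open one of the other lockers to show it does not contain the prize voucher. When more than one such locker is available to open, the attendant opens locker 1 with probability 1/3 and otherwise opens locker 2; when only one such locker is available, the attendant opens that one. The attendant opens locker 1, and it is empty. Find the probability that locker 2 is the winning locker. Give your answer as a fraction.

3/4

Apply Bayes' rule, conditioning on where the prize voucher actually is.
If it is in locker 1 (prior 1/3): the attendant opened locker 1, so this case is ruled out; weight (1/3)·0 = 0.
If it is in locker 2 (prior 1/3): only locker 1 is available, probability 1; weight (1/3)·1 = 1/3.
If it is in locker 3 (prior 1/3): locker 1 is available, opened with probability 1/3; weight (1/3)·(1/3) = 1/9.
The weights sum to 4/9.
So P(the prize voucher in locker 2 | the attendant opened locker 1) = (1/3) / (4/9) = 3/4.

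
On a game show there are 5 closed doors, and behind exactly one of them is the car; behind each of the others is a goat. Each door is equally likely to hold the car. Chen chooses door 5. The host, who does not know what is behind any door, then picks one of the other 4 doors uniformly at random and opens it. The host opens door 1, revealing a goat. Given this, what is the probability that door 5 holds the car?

1/4

Condition on the true location of the car.
If it is behind door 1 (prior 1/5): the host opened door 1, so this case is ruled out; weight (1/5)·0 = 0.
If it is behind any of doors 2, 3, 4, and 5 (prior 1/5 each): the host picks door 1 with probability 1/4 regardless, and it is not the prize; weight (1/5)·(1/4) = 1/20 each.
The weights sum to 1/5.
So P(the car behind door 5 | the host opened door 1) = (1/20) / (1/5) = 1/4.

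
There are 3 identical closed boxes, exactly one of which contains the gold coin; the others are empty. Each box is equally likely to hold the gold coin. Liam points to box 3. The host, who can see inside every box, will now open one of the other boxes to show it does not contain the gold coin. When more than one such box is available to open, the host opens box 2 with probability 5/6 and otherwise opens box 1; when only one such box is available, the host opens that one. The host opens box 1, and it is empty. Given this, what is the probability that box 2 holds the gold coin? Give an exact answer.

6/7

Condition on the true location of the gold coin.
If it is in box 1 (prior 1/3): the host opened box 1, so this case is ruled out; weight (1/3)·0 = 0.
If it is in box 2 (prior 1/3): only box 1 is available, probability 1; weight (1/3)·1 = 1/3.
If it is in box 3 (prior 1/3): box 2 is available but not opened, probability 1/6; weight (1/3)·(1/6) = 1/18.
The weights sum to 7/18.
So P(the gold coin in box 2 | the host opened box 1) = (1/3) / (7/18) = 6/7.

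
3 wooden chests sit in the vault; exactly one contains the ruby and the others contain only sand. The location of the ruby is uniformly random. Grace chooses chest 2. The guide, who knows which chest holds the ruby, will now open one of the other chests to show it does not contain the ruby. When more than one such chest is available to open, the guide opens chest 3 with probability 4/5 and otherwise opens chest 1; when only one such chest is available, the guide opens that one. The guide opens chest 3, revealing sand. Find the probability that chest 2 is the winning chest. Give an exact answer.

4/9

Condition on the true location of the ruby.
If it is in chest 1 (prior 1/3): only chest 3 is available, probability 1; weight (1/3)·1 = 1/3.
If it is in chest 2 (prior 1/3): chest 3 is available, opened with probability 4/5; weight (1/3)·(4/5) = 4/15.
If it is in chest 3 (prior 1/3): the guide opened chest 3, so this case is ruled out; weight (1/3)·0 = 0.
The weights sum to 3/5.
So P(the ruby in chest 2 | the guide opened chest 3) = (4/15) / (3/5) = 4/9.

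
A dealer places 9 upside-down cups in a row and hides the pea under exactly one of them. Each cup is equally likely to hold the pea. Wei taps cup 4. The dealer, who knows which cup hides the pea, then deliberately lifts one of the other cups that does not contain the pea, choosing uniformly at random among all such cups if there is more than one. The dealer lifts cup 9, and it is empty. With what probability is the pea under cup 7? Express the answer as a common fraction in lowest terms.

8/63

Apply Bayes' rule, conditioning on where the pea actually is.
If it is under any of cups 1, 2, 3, 5, 6, 7, and 8 (prior 1/9 each): the dealer has 7 equally likely choices, so probability 1/7; weight (1/9)·(1/7) = 1/63 each.
If it is under cup 4 (prior 1/9): the dealer has 8 equally likely choices, so probability 1/8; weight (1/9)·(1/8) = 1/72.
If it is under cup 9 (prior 1/9): the dealer opened cup 9, so this case is ruled out; weight (1/9)·0 = 0.
The weights sum to 1/8.
So P(the pea under cup 7 | the dealer opened cup 9) = (1/63) / (1/8) = 8/63.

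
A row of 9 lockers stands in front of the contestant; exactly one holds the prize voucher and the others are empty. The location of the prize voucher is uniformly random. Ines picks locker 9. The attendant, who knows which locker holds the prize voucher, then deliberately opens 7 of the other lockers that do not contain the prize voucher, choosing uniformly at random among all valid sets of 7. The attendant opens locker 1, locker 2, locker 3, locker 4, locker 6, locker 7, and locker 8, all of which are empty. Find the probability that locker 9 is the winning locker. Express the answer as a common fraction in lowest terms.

1/9

Condition on the true location of the prize voucher.
If it is in any of lockers 1, 2, 3, 4, 6, 7, and 8 (prior 1/9 each): that locker was opened and seen not to hold the prize — ruled out; weight (1/9)·0 = 0 each.
If it is in locker 5 (prior 1/9): the attendant has no choice, probability 1; weight (1/9)·1 = 1/9.
If it is in locker 9 (prior 1/9): the attendant has 8 equally likely choices, so probability 1/8; weight (1/9)·(1/8) = 1/72.
The weights sum to 1/8.
So P(the prize voucher in locker 9 | the attendant opened locker 1, locker 2, locker 3, locker 4, locker 6, locker 7, and locker 8) = (1/72) / (1/8) = 1/9.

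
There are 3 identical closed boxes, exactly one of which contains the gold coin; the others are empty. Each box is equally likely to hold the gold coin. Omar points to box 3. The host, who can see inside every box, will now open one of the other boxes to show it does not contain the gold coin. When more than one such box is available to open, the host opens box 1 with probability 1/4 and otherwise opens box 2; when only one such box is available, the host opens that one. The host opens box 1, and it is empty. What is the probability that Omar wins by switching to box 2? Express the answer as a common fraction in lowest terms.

Condition on the true location of the gold coin.
If it is in box 1 (prior 1/3): the host opened box 1, so this case is ruled out; weight (1/3)·0 = 0.
If it is in box 2 (prior 1/3): only box 1 is available, probability 1; weight (1/3)·1 = 1/3.
If it is in box 3 (prior 1/3): box 1 is available, opened with probability 1/4; weight (1/3)·(1/4) = 1/12.
The weights sum to 5/12.
So P(the gold coin in box 2 | the host opened box 1) = (1/3) / (5/12) = 4/5.

4/5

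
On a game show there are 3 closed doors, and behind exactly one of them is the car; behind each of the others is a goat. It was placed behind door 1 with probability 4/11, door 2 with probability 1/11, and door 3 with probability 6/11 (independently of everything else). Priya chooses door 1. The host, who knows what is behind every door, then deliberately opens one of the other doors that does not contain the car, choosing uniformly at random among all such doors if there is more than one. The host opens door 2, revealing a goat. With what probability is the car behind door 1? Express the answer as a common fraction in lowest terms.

1/4

Apply Bayes' rule, conditioning on where the car actually is.
If it is behind door 1 (prior 4/11): the host has 2 equally likely choices, so probability 1/2; weight (4/11)·(1/2) = 2/11.
If it is behind door 2 (prior 1/11): the host opened door 2, so this case is ruled out; weight (1/11)·0 = 0.
If it is behind door 3 (prior 6/11): the host has no choice, probability 1; weight (6/11)·1 = 6/11.
The weights sum to 8/11.
So P(the car behind door 1 | the host opened door 2) = (2/11) / (8/11) = 1/4.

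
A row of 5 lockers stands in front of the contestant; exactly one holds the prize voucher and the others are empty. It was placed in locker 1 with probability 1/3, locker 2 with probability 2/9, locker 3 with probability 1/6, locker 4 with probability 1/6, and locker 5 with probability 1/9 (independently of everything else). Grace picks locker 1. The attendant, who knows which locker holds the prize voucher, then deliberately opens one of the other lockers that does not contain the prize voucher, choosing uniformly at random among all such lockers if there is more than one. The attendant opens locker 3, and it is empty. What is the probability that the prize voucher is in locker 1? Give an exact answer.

Consider each possible location of the prize voucher in turn.
If it is in locker 1 (prior 1/3): the attendant has 4 equally likely choices, so probability 1/4; weight (1/3)·(1/4) = 1/12.
If it is in locker 2 (prior 2/9): the attendant has 3 equally likely choices, so probability 1/3; weight (2/9)·(1/3) = 2/27.
If it is in locker 3 (prior 1/6): the attendant opened locker 3, so this case is ruled out; weight (1/6)·0 = 0.
If it is in locker 4 (prior 1/6): the attendant has 3 equally likely choices, so probability 1/3; weight (1/6)·(1/3) = 1/18.
If it is in locker 5 (prior 1/9): the attendant has 3 equally likely choices, so probability 1/3; weight (1/9)·(1/3) = 1/27.
The weights sum to 1/4.
So P(the prize voucher in locker 1 | the attendant opened locker 3) = (1/12) / (1/4) = 1/3.

1/3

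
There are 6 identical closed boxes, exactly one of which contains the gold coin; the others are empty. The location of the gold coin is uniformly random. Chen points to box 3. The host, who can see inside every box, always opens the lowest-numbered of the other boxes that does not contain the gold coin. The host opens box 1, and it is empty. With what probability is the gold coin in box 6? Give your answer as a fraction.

1/5

Consider each possible location of the gold coin in turn.
If it is in box 1 (prior 1/6): the host opened box 1, so this case is ruled out; weight (1/6)·0 = 0.
If it is in any of boxes 2, 3, 4, 5, and 6 (prior 1/6 each): box 1 is the lowest-numbered option available, probability 1; weight (1/6)·1 = 1/6 each.
The weights sum to 5/6.
So P(the gold coin in box 6 | the host opened box 1) = (1/6) / (5/6) = 1/5.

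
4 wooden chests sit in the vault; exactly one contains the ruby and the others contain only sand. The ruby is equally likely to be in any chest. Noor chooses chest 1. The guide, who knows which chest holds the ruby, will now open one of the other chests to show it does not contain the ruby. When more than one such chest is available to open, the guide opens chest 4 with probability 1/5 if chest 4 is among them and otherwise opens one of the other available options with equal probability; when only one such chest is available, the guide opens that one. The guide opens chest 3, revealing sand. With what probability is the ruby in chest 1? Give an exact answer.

4/17

Condition on the true location of the ruby.
If it is in chest 1 (prior 1/4): chest 4 is available but not opened; chest 3 gets probability (1 − 1/5)/2 = 2/5; weight (1/4)·(2/5) = 1/10.
If it is in chest 2 (prior 1/4): chest 4 is available but not opened, probability 4/5; weight (1/4)·(4/5) = 1/5.
If it is in chest 3 (prior 1/4): the guide opened chest 3, so this case is ruled out; weight (1/4)·0 = 0.
If it is in chest 4 (prior 1/4): chest 4 holds the prize so is unavailable; the guide chooses uniformly among the 2 others, probability 1/2; weight (1/4)·(1/2) = 1/8.
The weights sum to 17/40.
So P(the ruby in chest 1 | the guide opened chest 3) = (1/10) / (17/40) = 4/17.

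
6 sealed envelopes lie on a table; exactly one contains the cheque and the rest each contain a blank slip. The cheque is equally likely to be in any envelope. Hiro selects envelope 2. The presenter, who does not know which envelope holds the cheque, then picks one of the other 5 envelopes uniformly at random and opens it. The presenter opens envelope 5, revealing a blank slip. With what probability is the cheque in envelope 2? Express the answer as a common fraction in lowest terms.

1/5

Apply Bayes' rule, conditioning on where the cheque actually is.
If it is in any of envelopes 1, 2, 3, 4, and 6 (prior 1/6 each): the presenter picks envelope 5 with probability 1/5 regardless, and it is not the prize; weight (1/6)·(1/5) = 1/30 each.
If it is in envelope 5 (prior 1/6): the presenter opened envelope 5, so this case is ruled out; weight (1/6)·0 = 0.
The weights sum to 1/6.
So P(the cheque in envelope 2 | the presenter opened envelope 5) = (1/30) / (1/6) = 1/5.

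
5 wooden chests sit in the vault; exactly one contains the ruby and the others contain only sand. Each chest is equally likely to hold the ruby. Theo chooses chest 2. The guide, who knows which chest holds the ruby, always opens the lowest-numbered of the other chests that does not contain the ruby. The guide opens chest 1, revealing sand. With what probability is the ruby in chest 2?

Condition on the true location of the ruby.
If it is in chest 1 (prior 1/5): the guide opened chest 1, so this case is ruled out; weight (1/5)·0 = 0.
If it is in any of chests 2, 3, 4, and 5 (prior 1/5 each): chest 1 is the lowest-numbered option available, probability 1; weight (1/5)·1 = 1/5 each.
The weights sum to 4/5.
So P(the ruby in chest 2 | the guide opened chest 1) = (1/5) / (4/5) = 1/4.

1/4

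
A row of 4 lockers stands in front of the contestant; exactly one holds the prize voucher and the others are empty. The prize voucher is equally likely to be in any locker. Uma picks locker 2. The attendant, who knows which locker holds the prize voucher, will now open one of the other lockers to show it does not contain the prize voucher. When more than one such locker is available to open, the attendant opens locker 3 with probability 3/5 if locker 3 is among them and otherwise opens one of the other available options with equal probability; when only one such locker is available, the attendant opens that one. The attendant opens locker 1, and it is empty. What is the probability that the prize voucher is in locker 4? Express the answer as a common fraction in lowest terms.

Apply Bayes' rule, conditioning on where the prize voucher actually is.
If it is in locker 1 (prior 1/4): the attendant opened locker 1, so this case is ruled out; weight (1/4)·0 = 0.
If it is in locker 2 (prior 1/4): locker 3 is available but not opened; locker 1 gets probability (1 − 3/5)/2 = 1/5; weight (1/4)·(1/5) = 1/20.
If it is in locker 3 (prior 1/4): locker 3 holds the prize so is unavailable; the attendant chooses uniformly among the 2 others, probability 1/2; weight (1/4)·(1/2) = 1/8.
If it is in locker 4 (prior 1/4): locker 3 is available but not opened, probability 2/5; weight (1/4)·(2/5) = 1/10.
The weights sum to 11/40.
So P(the prize voucher in locker 4 | the attendant opened locker 1) = (1/10) / (11/40) = 4/11.

4/11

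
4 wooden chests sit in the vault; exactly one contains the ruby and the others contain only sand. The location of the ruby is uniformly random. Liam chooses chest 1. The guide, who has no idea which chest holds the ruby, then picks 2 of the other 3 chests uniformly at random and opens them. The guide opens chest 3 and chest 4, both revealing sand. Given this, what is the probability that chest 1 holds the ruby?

1/2

Condition on the true location of the ruby.
If it is in either of chests 1 and 2 (prior 1/4 each): the guide picks exactly this set with probability 1/3 regardless, and none is the prize; weight (1/4)·(1/3) = 1/12 each.
If it is in either of chests 3 and 4 (prior 1/4 each): that chest was opened and seen not to hold the prize — ruled out; weight (1/4)·0 = 0 each.
The weights sum to 1/6.
So P(the ruby in chest 1 | the guide opened chest 3 and chest 4) = (1/12) / (1/6) = 1/2.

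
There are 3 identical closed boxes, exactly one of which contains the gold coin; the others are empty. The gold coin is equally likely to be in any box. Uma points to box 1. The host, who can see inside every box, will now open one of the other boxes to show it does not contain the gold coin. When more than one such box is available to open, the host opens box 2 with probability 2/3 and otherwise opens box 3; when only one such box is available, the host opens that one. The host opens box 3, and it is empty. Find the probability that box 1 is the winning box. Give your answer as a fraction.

Condition on the true location of the gold coin.
If it is in box 1 (prior 1/3): box 2 is available but not opened, probability 1/3; weight (1/3)·(1/3) = 1/9.
If it is in box 2 (prior 1/3): only box 3 is available, probability 1; weight (1/3)·1 = 1/3.
If it is in box 3 (prior 1/3): the host opened box 3, so this case is ruled out; weight (1/3)·0 = 0.
The weights sum to 4/9.
So P(the gold coin in box 1 | the host opened box 3) = (1/9) / (4/9) = 1/4.

1/4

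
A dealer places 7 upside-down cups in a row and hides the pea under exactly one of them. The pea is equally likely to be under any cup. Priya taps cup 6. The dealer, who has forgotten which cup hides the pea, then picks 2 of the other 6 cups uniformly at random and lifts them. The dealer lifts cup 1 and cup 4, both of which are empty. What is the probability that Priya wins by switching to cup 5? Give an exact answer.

1/5

Consider each possible location of the pea in turn.
If it is under either of cups 1 and 4 (prior 1/7 each): that cup was opened and seen not to hold the prize — ruled out; weight (1/7)·0 = 0 each.
If it is under any of cups 2, 3, 5, 6, and 7 (prior 1/7 each): the dealer picks exactly this set with probability 1/15 regardless, and none is the prize; weight (1/7)·(1/15) = 1/105 each.
The weights sum to 1/21.
So P(the pea under cup 5 | the dealer opened cup 1 and cup 4) = (1/105) / (1/21) = 1/5.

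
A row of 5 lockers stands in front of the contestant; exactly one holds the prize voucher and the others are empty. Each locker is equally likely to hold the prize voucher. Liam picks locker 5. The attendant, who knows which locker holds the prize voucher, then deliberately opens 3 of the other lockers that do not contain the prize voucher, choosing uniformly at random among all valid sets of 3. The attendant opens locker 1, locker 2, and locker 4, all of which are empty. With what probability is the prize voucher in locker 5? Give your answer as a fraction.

Apply Bayes' rule, conditioning on where the prize voucher actually is.
If it is in any of lockers 1, 2, and 4 (prior 1/5 each): that locker was opened and seen not to hold the prize — ruled out; weight (1/5)·0 = 0 each.
If it is in locker 3 (prior 1/5): the attendant has no choice, probability 1; weight (1/5)·1 = 1/5.
If it is in locker 5 (prior 1/5): the attendant has 4 equally likely choices, so probability 1/4; weight (1/5)·(1/4) = 1/20.
The weights sum to 1/4.
So P(the prize voucher in locker 5 | the attendant opened locker 1, locker 2, and locker 4) = (1/20) / (1/4) = 1/5.

1/5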